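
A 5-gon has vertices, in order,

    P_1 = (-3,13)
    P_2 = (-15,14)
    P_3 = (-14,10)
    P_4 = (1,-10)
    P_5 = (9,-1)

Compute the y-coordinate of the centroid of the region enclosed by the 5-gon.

Apply Gauss's area formula. First the cross-terms c_i = x_i·y_{i+1} − x_{i+1}·y_i:
  153, 46, 130, 89, 114  ⇒  2A = 532, A = 266.
Then Σ (y_i + y_{i+1})·c_i = 5624, so ȳ = 5624 / (6·266) = 74/21.

74/21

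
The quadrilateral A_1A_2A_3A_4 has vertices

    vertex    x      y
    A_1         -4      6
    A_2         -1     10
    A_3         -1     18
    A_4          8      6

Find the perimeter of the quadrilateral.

|A_1A_2| = √((3)² + (4)²) = √25 = 5
|A_2A_3| = √((0)² + (8)²) = √64 = 8
|A_3A_4| = √((9)² + (-12)²) = √225 = 15
|A_4A_1| = √((-12)² + (0)²) = √144 = 12
Perimeter = 5 + 8 + 15 + 12 = 40.

40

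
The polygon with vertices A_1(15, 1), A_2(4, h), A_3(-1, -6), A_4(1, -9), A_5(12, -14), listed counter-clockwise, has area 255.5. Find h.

13

Write out the shoelace sum; only the two edges meeting at A_2 involve h:
2·Area = [(15·h − 4·1) + (4·(-6) − (-1)·h)] + 331
       = 16·h + 303 = 511
⇒ h = 13.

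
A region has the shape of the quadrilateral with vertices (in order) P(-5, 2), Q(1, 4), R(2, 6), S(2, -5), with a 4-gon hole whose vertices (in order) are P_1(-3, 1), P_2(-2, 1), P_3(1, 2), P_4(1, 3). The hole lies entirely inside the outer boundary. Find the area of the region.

31

Outer boundary:
Apply Gauss's area formula: 2A = Σ (x_i·y_{i+1} − x_{i+1}·y_i), indices taken mod 4.
Cross-terms: -22, -2, -22, -21  ⇒  Σ = -67
Area = |Σ|/2 = 33.5.
Hole:
Apply the shoelace formula: 2A = Σ (x_i·y_{i+1} − x_{i+1}·y_i), indices taken mod 4.
Cross-terms: -1, -5, 1, 10  ⇒  Σ = 5
Area = |Σ|/2 = 2.5.
Net area = 33.5 − 2.5 = 31.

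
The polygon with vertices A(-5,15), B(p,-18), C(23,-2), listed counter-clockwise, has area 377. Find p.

Write out the shoelace sum; only the two edges meeting at B involve p:
2·Area = [((-5)·(-18) − p·15) + (p·(-2) − 23·(-18))] + 335
       = -17·p + 839 = 754
⇒ p = 5.

5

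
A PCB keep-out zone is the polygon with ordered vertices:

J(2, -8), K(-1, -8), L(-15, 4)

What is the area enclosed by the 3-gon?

Apply the shoelace (surveyor's) formula: 2A = Σ (x_i·y_{i+1} − x_{i+1}·y_i), indices taken mod 3.
J→K: (2)(-8) − (-1)(-8) = -24
K→L: (-1)(4) − (-15)(-8) = -124
L→J: (-15)(-8) − (2)(4) = 112
Σ = -36
Area = |Σ|/2 = 18.

18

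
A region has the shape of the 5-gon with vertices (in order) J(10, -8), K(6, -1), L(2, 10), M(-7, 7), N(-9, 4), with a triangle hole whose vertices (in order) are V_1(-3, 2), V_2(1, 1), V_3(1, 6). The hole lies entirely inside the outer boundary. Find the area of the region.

Outer boundary:
Σ = (38) + (62) + (84) + (35) + (32) = 251
Area = |Σ|/2 = 125.5.
Hole:
Σ = (-5) + (5) + (20) = 20
Area = |Σ|/2 = 10.
Net area = 125.5 − 10 = 115.5.

115.5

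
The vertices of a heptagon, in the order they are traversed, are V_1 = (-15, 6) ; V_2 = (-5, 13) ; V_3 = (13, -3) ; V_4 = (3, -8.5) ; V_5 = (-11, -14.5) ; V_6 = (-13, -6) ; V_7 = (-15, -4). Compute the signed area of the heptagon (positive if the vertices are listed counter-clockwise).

Apply the shoelace (surveyor's) formula: 2A = Σ (x_i·y_{i+1} − x_{i+1}·y_i), indices taken mod 7.
Σ = (-165) + (-154) + (-101.5) + (-137) + (-122.5) + (-38) + (-150) = -868
Signed area = Σ/2 = -434 (negative ⇒ clockwise traversal).

-434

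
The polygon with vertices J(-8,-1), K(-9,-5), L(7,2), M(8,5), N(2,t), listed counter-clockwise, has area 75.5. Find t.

6

Write out the shoelace sum; only the two edges meeting at N involve t:
2·Area = [(8·t − 2·5) + (2·(-1) − (-8)·t)] + 67
       = 16·t + 55 = 151
⇒ t = 6.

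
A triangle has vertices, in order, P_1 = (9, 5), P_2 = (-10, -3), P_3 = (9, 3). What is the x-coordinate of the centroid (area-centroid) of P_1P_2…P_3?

Apply Gauss's area formula. First the cross-terms c_i = x_i·y_{i+1} − x_{i+1}·y_i:
  23, -3, 18  ⇒  2A = 38, A = 19.
Then Σ (x_i + x_{i+1})·c_i = 304, so x̄ = 304 / (6·19) = 8/3.

8/3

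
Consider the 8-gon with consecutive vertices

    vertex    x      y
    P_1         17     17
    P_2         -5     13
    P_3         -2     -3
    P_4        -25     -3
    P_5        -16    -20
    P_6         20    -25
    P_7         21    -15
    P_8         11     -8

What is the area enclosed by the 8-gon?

1037.5

Apply Gauss's area formula: 2A = Σ (x_i·y_{i+1} − x_{i+1}·y_i), indices taken mod 8.
P_1→P_2: (17)(13) − (-5)(17) = 306
P_2→P_3: (-5)(-3) − (-2)(13) = 41
P_3→P_4: (-2)(-3) − (-25)(-3) = -69
P_4→P_5: (-25)(-20) − (-16)(-3) = 452
P_5→P_6: (-16)(-25) − (20)(-20) = 800
P_6→P_7: (20)(-15) − (21)(-25) = 225
P_7→P_8: (21)(-8) − (11)(-15) = -3
P_8→P_1: (11)(17) − (17)(-8) = 323
Σ = 2075
Area = |Σ|/2 = 1037.5.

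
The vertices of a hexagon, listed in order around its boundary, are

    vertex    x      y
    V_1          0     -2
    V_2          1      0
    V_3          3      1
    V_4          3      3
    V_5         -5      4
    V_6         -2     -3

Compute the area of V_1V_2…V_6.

31.5

Apply the surveyor's formula: 2A = Σ (x_i·y_{i+1} − x_{i+1}·y_i), indices taken mod 6.
Σ = (2) + (1) + (6) + (27) + (23) + (4) = 63
Area = |Σ|/2 = 31.5.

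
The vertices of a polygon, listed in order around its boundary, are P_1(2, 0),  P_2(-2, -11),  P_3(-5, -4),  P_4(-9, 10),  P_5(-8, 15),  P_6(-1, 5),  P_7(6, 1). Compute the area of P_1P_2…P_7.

134

Apply the surveyor's formula: 2A = Σ (x_i·y_{i+1} − x_{i+1}·y_i), indices taken mod 7.
Cross-terms: -22, -47, -86, -55, -25, -31, -2  ⇒  Σ = -268
Area = |Σ|/2 = 134.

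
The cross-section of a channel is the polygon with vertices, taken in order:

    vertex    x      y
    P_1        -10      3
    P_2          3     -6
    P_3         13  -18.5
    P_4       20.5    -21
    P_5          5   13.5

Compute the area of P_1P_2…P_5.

Apply the shoelace (surveyor's) formula: 2A = Σ (x_i·y_{i+1} − x_{i+1}·y_i), indices taken mod 5.
Σ = (51) + (22.5) + (106.25) + (381.75) + (150) = 711.5
Area = |Σ|/2 = 355.75.

355.75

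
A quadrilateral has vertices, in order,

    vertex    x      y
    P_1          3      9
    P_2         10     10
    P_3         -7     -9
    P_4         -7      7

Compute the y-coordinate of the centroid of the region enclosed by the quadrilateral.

Apply the shoelace (surveyor's) formula. First the cross-terms c_i = x_i·y_{i+1} − x_{i+1}·y_i:
  -60, -20, -112, -84  ⇒  2A = -276, A = -138.
Then Σ (y_i + y_{i+1})·c_i = -2280, so ȳ = -2280 / (6·(-138)) = 190/69.

190/69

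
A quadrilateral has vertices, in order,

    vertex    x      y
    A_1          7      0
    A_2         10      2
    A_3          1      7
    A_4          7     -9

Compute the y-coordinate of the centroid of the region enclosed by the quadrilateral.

21/29

Apply the shoelace (surveyor's) formula. First the cross-terms c_i = x_i·y_{i+1} − x_{i+1}·y_i:
  14, 68, -58, 63  ⇒  2A = 87, A = 43.5.
Then Σ (y_i + y_{i+1})·c_i = 189, so ȳ = 189 / (6·43.5) = 21/29.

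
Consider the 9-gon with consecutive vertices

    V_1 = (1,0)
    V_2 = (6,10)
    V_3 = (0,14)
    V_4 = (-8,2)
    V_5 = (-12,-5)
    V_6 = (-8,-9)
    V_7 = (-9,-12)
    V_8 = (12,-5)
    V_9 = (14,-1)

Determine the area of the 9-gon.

Σ = (10) + (84) + (112) + (64) + (68) + (15) + (189) + (58) + (1) = 601
Area = |Σ|/2 = 300.5.

300.5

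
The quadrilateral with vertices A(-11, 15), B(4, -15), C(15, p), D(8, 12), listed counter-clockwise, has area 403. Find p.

-11

Write out the shoelace sum; only the two edges meeting at C involve p:
2·Area = [(4·p − 15·(-15)) + (15·12 − 8·p)] + 357
       = -4·p + 762 = 806
⇒ p = -11.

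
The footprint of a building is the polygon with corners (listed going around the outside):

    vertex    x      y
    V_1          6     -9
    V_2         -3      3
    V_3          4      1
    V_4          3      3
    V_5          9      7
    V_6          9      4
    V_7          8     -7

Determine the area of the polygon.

Σ = (-9) + (-15) + (9) + (-6) + (-27) + (-95) + (-30) = -173
Area = |Σ|/2 = 86.5.

86.5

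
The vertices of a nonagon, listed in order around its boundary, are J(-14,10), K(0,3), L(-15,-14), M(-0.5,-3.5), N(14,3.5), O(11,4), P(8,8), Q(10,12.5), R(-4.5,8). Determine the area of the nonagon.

J→K: (-14)(3) − (0)(10) = -42
K→L: (0)(-14) − (-15)(3) = 45
L→M: (-15)(-3.5) − (-0.5)(-14) = 45.5
M→N: (-0.5)(3.5) − (14)(-3.5) = 47.25
N→O: (14)(4) − (11)(3.5) = 17.5
O→P: (11)(8) − (8)(4) = 56
P→Q: (8)(12.5) − (10)(8) = 20
Q→R: (10)(8) − (-4.5)(12.5) = 136.25
R→J: (-4.5)(10) − (-14)(8) = 67
Σ = 392.5
Area = |Σ|/2 = 196.25.

196.25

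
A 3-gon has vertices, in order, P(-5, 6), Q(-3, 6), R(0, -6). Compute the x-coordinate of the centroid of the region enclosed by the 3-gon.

-8/3

Apply the surveyor's formula. First the cross-terms c_i = x_i·y_{i+1} − x_{i+1}·y_i:
  -12, 18, -30  ⇒  2A = -24, A = -12.
Then Σ (x_i + x_{i+1})·c_i = 192, so x̄ = 192 / (6·(-12)) = -8/3.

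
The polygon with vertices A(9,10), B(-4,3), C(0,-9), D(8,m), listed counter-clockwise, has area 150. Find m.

-5

The doubled signed area Σ (x_i y_{i+1} − x_{i+1} y_i) is linear in m.
With m=0 it equals 255; the coefficient of m is -9 (from the two edges through D).
So -9·m + 255 = 2·150 = 300 ⇒ m = -5.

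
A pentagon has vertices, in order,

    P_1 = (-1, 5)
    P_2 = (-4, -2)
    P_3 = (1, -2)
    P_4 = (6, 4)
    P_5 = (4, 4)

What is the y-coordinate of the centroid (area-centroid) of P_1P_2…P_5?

Apply the surveyor's formula. First the cross-terms c_i = x_i·y_{i+1} − x_{i+1}·y_i:
  22, 10, 16, 8, 24  ⇒  2A = 80, A = 40.
Then Σ (y_i + y_{i+1})·c_i = 338, so ȳ = 338 / (6·40) = 169/120.

169/120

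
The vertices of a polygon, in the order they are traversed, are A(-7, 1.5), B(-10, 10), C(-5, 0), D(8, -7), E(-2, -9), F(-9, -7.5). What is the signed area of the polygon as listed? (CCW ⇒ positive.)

-94

Apply the surveyor's formula: 2A = Σ (x_i·y_{i+1} − x_{i+1}·y_i), indices taken mod 6.
Cross-terms: -55, 50, 35, -86, -66, -66  ⇒  Σ = -188
Signed area = Σ/2 = -94 (negative ⇒ clockwise traversal).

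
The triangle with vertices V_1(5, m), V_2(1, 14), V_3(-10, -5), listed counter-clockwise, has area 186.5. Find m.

The doubled signed area Σ (x_i y_{i+1} − x_{i+1} y_i) is linear in m.
With m=0 it equals 230; the coefficient of m is -11 (from the two edges through V_1).
So -11·m + 230 = 2·186.5 = 373 ⇒ m = -13.

-13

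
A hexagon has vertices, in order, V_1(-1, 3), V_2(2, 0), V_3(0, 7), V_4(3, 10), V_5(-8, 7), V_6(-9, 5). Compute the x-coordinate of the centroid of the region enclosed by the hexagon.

Apply the shoelace (surveyor's) formula. First the cross-terms c_i = x_i·y_{i+1} − x_{i+1}·y_i:
  -6, 14, -21, 101, 23, -22  ⇒  2A = 89, A = 44.5.
Then Σ (x_i + x_{i+1})·c_i = -717, so x̄ = -717 / (6·44.5) = -239/89.

-239/89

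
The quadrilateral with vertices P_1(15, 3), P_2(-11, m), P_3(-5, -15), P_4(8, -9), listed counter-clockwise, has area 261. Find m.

0

Write out the shoelace sum; only the two edges meeting at P_2 involve m:
2·Area = [(15·m − (-11)·3) + ((-11)·(-15) − (-5)·m)] + 324
       = 20·m + 522 = 522
⇒ m = 0.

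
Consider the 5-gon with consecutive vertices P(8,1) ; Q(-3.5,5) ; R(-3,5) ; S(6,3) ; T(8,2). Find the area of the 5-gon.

9

Cross-terms: 43.5, -2.5, -39, -12, -8  ⇒  Σ = -18
Area = |Σ|/2 = 9.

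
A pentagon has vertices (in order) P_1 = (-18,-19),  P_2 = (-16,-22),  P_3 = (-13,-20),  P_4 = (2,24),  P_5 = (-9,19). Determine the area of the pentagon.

P_1→P_2: (-18)(-22) − (-16)(-19) = 92
P_2→P_3: (-16)(-20) − (-13)(-22) = 34
P_3→P_4: (-13)(24) − (2)(-20) = -272
P_4→P_5: (2)(19) − (-9)(24) = 254
P_5→P_1: (-9)(-19) − (-18)(19) = 513
Σ = 621
Area = |Σ|/2 = 310.5.

310.5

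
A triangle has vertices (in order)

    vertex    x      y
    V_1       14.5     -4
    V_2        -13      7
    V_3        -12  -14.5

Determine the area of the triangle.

Apply the surveyor's formula: 2A = Σ (x_i·y_{i+1} − x_{i+1}·y_i), indices taken mod 3.
Σ = (49.5) + (272.5) + (258.25) = 580.25
Area = |Σ|/2 = 290.125.

290.125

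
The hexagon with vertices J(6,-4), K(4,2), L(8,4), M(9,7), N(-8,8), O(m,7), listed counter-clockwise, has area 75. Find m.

Write out the shoelace sum; only the two edges meeting at O involve m:
2·Area = [((-8)·7 − m·8) + (m·(-4) − 6·7)] + 176
       = -12·m + 78 = 150
⇒ m = -6.

-6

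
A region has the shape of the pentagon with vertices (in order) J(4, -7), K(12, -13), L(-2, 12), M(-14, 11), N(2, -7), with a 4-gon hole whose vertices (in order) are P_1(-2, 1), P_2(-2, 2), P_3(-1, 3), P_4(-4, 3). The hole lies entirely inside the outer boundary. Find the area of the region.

Outer boundary:
Apply the surveyor's formula: 2A = Σ (x_i·y_{i+1} − x_{i+1}·y_i), indices taken mod 5.
Σ = (32) + (118) + (146) + (76) + (14) = 386
Area = |Σ|/2 = 193.
Hole:
Apply the shoelace formula: 2A = Σ (x_i·y_{i+1} − x_{i+1}·y_i), indices taken mod 4.
Σ = (-2) + (-4) + (9) + (2) = 5
Area = |Σ|/2 = 2.5.
Net area = 193 − 2.5 = 190.5.

190.5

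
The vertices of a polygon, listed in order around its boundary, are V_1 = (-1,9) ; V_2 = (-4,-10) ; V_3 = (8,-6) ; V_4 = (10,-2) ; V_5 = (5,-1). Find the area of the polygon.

Σ = (46) + (104) + (44) + (0) + (44) = 238
Area = |Σ|/2 = 119.

119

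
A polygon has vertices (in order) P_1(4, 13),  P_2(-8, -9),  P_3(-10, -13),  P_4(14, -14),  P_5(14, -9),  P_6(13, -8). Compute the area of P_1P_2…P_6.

340

Apply the surveyor's formula: 2A = Σ (x_i·y_{i+1} − x_{i+1}·y_i), indices taken mod 6.
Σ = (68) + (14) + (322) + (70) + (5) + (201) = 680
Area = |Σ|/2 = 340.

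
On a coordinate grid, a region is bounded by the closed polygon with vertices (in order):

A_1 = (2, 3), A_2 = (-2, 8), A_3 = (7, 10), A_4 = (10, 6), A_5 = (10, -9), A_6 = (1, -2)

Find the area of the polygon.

Apply the surveyor's formula: 2A = Σ (x_i·y_{i+1} − x_{i+1}·y_i), indices taken mod 6.
Cross-terms: 22, -76, -58, -150, -11, 7  ⇒  Σ = -266
Area = |Σ|/2 = 133.

133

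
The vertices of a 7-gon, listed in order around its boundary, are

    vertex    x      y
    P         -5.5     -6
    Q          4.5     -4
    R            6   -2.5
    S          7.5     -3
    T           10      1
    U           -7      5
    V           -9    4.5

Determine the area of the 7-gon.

P→Q: (-5.5)(-4) − (4.5)(-6) = 49
Q→R: (4.5)(-2.5) − (6)(-4) = 12.75
R→S: (6)(-3) − (7.5)(-2.5) = 0.75
S→T: (7.5)(1) − (10)(-3) = 37.5
T→U: (10)(5) − (-7)(1) = 57
U→V: (-7)(4.5) − (-9)(5) = 13.5
V→P: (-9)(-6) − (-5.5)(4.5) = 78.75
Σ = 249.25
Area = |Σ|/2 = 124.625.

124.625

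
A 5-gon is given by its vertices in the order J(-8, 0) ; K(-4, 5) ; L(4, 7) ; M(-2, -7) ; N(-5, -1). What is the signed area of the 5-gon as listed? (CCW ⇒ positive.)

Apply the shoelace formula: 2A = Σ (x_i·y_{i+1} − x_{i+1}·y_i), indices taken mod 5.
Cross-terms: -40, -48, -14, -33, -8  ⇒  Σ = -143
Signed area = Σ/2 = -71.5 (negative ⇒ clockwise traversal).

-71.5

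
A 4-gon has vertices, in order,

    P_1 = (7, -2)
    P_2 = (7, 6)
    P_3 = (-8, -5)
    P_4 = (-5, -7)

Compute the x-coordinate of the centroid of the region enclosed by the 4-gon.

54/53

Apply the shoelace formula. First the cross-terms c_i = x_i·y_{i+1} − x_{i+1}·y_i:
  56, 13, 31, 59  ⇒  2A = 159, A = 79.5.
Then Σ (x_i + x_{i+1})·c_i = 486, so x̄ = 486 / (6·79.5) = 54/53.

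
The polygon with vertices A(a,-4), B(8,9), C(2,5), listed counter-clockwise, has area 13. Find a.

-5

The doubled signed area Σ (x_i y_{i+1} − x_{i+1} y_i) is linear in a.
With a=0 it equals 46; the coefficient of a is 4 (from the two edges through A).
So 4·a + 46 = 2·13 = 26 ⇒ a = -5.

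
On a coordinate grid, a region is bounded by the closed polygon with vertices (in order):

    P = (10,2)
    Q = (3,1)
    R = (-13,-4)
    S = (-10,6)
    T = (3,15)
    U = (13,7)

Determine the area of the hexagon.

249.5

Apply the shoelace (surveyor's) formula: 2A = Σ (x_i·y_{i+1} − x_{i+1}·y_i), indices taken mod 6.
Σ = (4) + (1) + (-118) + (-168) + (-174) + (-44) = -499
Area = |Σ|/2 = 249.5.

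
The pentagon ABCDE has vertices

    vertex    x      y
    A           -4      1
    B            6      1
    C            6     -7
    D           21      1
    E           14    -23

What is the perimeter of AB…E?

90

|AB| = √((10)² + (0)²) = √100 = 10
|BC| = √((0)² + (-8)²) = √64 = 8
|CD| = √((15)² + (8)²) = √289 = 17
|DE| = √((-7)² + (-24)²) = √625 = 25
|EA| = √((-18)² + (24)²) = √900 = 30
Perimeter = 10 + 8 + 17 + 25 + 30 = 90.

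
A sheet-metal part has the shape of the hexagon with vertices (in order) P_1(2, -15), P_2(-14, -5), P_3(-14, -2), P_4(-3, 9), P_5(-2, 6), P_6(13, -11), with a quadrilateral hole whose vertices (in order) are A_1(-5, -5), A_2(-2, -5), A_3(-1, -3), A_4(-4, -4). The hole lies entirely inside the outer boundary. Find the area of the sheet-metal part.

307.5

Outer boundary:
Apply the shoelace (surveyor's) formula: 2A = Σ (x_i·y_{i+1} − x_{i+1}·y_i), indices taken mod 6.
Cross-terms: -220, -42, -132, 0, -56, -173  ⇒  Σ = -623
Area = |Σ|/2 = 311.5.
Hole:
Apply the shoelace formula: 2A = Σ (x_i·y_{i+1} − x_{i+1}·y_i), indices taken mod 4.
A_1→A_2: (-5)(-5) − (-2)(-5) = 15
A_2→A_3: (-2)(-3) − (-1)(-5) = 1
A_3→A_4: (-1)(-4) − (-4)(-3) = -8
A_4→A_1: (-4)(-5) − (-5)(-4) = 0
Σ = 8
Area = |Σ|/2 = 4.
Net area = 311.5 − 4 = 307.5.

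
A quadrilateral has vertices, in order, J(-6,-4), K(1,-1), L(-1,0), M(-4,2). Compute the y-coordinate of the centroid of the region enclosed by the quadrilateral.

Apply the shoelace formula. First the cross-terms c_i = x_i·y_{i+1} − x_{i+1}·y_i:
  10, -1, -2, 28  ⇒  2A = 35, A = 17.5.
Then Σ (y_i + y_{i+1})·c_i = -109, so ȳ = -109 / (6·17.5) = -109/105.

-109/105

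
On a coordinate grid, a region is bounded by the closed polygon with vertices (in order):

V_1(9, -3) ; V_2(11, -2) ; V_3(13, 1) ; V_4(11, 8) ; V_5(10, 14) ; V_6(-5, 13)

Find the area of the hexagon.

Σ = (15) + (37) + (93) + (74) + (200) + (-102) = 317
Area = |Σ|/2 = 158.5.

158.5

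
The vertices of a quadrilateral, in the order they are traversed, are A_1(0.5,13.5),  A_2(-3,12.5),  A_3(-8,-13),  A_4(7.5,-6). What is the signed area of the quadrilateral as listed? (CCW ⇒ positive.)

217.75

Σ = (46.75) + (139) + (145.5) + (104.25) = 435.5
Signed area = Σ/2 = 217.75 (positive ⇒ counter-clockwise traversal).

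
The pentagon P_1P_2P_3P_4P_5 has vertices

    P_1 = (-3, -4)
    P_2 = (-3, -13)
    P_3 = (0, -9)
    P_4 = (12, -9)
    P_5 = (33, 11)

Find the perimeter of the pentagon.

94

|P_1P_2| = √((0)² + (-9)²) = √81 = 9
|P_2P_3| = √((3)² + (4)²) = √25 = 5
|P_3P_4| = √((12)² + (0)²) = √144 = 12
|P_4P_5| = √((21)² + (20)²) = √841 = 29
|P_5P_1| = √((-36)² + (-15)²) = √1521 = 39
Perimeter = 9 + 5 + 12 + 29 + 39 = 94.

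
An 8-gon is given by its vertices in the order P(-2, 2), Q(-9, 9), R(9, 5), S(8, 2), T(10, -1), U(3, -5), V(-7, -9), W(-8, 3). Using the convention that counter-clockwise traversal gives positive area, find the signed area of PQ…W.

-194

Apply the surveyor's formula: 2A = Σ (x_i·y_{i+1} − x_{i+1}·y_i), indices taken mod 8.
P→Q: (-2)(9) − (-9)(2) = 0
Q→R: (-9)(5) − (9)(9) = -126
R→S: (9)(2) − (8)(5) = -22
S→T: (8)(-1) − (10)(2) = -28
T→U: (10)(-5) − (3)(-1) = -47
U→V: (3)(-9) − (-7)(-5) = -62
V→W: (-7)(3) − (-8)(-9) = -93
W→P: (-8)(2) − (-2)(3) = -10
Σ = -388
Signed area = Σ/2 = -194 (negative ⇒ clockwise traversal).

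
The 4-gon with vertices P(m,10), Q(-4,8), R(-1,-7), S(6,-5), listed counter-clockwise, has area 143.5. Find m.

The doubled signed area Σ (x_i y_{i+1} − x_{i+1} y_i) is linear in m.
With m=0 it equals 183; the coefficient of m is 13 (from the two edges through P).
So 13·m + 183 = 2·143.5 = 287 ⇒ m = 8.

8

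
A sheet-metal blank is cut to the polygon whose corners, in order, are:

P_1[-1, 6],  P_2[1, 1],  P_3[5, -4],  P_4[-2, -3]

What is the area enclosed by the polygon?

27

Apply Gauss's area formula: 2A = Σ (x_i·y_{i+1} − x_{i+1}·y_i), indices taken mod 4.
P_1→P_2: (-1)(1) − (1)(6) = -7
P_2→P_3: (1)(-4) − (5)(1) = -9
P_3→P_4: (5)(-3) − (-2)(-4) = -23
P_4→P_1: (-2)(6) − (-1)(-3) = -15
Σ = -54
Area = |Σ|/2 = 27.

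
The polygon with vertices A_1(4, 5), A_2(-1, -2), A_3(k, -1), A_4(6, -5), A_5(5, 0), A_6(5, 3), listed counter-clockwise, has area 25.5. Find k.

Write out the shoelace sum; only the two edges meeting at A_3 involve k:
2·Area = [((-1)·(-1) − k·(-2)) + (k·(-5) − 6·(-1))] + 50
       = -3·k + 57 = 51
⇒ k = 2.

2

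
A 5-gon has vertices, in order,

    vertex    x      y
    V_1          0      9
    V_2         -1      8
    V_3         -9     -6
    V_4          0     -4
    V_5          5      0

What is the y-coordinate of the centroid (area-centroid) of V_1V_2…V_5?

Apply the surveyor's formula. First the cross-terms c_i = x_i·y_{i+1} − x_{i+1}·y_i:
  9, 78, 36, 20, 45  ⇒  2A = 188, A = 94.
Then Σ (y_i + y_{i+1})·c_i = 274, so ȳ = 274 / (6·94) = 137/282.

137/282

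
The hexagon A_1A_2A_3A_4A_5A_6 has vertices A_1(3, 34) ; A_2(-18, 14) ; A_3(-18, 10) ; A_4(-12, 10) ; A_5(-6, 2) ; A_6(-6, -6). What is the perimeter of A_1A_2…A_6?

|A_1A_2| = √((-21)² + (-20)²) = √841 = 29
|A_2A_3| = √((0)² + (-4)²) = √16 = 4
|A_3A_4| = √((6)² + (0)²) = √36 = 6
|A_4A_5| = √((6)² + (-8)²) = √100 = 10
|A_5A_6| = √((0)² + (-8)²) = √64 = 8
|A_6A_1| = √((9)² + (40)²) = √1681 = 41
Perimeter = 29 + 4 + 6 + 10 + 8 + 41 = 98.

98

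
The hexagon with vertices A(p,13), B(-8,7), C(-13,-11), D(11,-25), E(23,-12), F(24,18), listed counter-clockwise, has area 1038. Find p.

10

Write out the shoelace sum; only the two edges meeting at A involve p:
2·Area = [(24·13 − p·18) + (p·7 − (-8)·13)] + 1770
       = -11·p + 2186 = 2076
⇒ p = 10.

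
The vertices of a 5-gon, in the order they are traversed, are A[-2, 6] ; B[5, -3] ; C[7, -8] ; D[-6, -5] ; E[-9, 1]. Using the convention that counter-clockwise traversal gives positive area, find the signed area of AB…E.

-114.5

Cross-terms: -24, -19, -83, -51, -52  ⇒  Σ = -229
Signed area = Σ/2 = -114.5 (negative ⇒ clockwise traversal).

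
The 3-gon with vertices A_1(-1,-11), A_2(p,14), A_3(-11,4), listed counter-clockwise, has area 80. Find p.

-7

Write out the shoelace sum; only the two edges meeting at A_2 involve p:
2·Area = [((-1)·14 − p·(-11)) + (p·4 − (-11)·14)] + 125
       = 15·p + 265 = 160
⇒ p = -7.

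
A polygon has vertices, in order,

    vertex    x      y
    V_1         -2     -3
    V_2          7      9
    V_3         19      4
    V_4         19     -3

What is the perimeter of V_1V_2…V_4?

56

|V_1V_2| = √((9)² + (12)²) = √225 = 15
|V_2V_3| = √((12)² + (-5)²) = √169 = 13
|V_3V_4| = √((0)² + (-7)²) = √49 = 7
|V_4V_1| = √((-21)² + (0)²) = √441 = 21
Perimeter = 15 + 13 + 7 + 21 = 56.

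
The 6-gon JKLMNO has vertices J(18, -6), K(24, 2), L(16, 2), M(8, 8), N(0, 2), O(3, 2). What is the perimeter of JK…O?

58

|JK| = √((6)² + (8)²) = √100 = 10
|KL| = √((-8)² + (0)²) = √64 = 8
|LM| = √((-8)² + (6)²) = √100 = 10
|MN| = √((-8)² + (-6)²) = √100 = 10
|NO| = √((3)² + (0)²) = √9 = 3
|OJ| = √((15)² + (-8)²) = √289 = 17
Perimeter = 10 + 8 + 10 + 10 + 3 + 17 = 58.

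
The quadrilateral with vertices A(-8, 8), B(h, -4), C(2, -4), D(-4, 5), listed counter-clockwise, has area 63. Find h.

-7

The doubled signed area Σ (x_i y_{i+1} − x_{i+1} y_i) is linear in h.
With h=0 it equals 42; the coefficient of h is -12 (from the two edges through B).
So -12·h + 42 = 2·63 = 126 ⇒ h = -7.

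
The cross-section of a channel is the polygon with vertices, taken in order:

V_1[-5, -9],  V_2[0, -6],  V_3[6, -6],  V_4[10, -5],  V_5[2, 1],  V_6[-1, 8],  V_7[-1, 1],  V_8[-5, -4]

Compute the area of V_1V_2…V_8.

87

V_1→V_2: (-5)(-6) − (0)(-9) = 30
V_2→V_3: (0)(-6) − (6)(-6) = 36
V_3→V_4: (6)(-5) − (10)(-6) = 30
V_4→V_5: (10)(1) − (2)(-5) = 20
V_5→V_6: (2)(8) − (-1)(1) = 17
V_6→V_7: (-1)(1) − (-1)(8) = 7
V_7→V_8: (-1)(-4) − (-5)(1) = 9
V_8→V_1: (-5)(-9) − (-5)(-4) = 25
Σ = 174
Area = |Σ|/2 = 87.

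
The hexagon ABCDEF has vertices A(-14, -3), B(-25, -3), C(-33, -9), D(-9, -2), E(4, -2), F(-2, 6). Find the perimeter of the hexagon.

|AB| = √((-11)² + (0)²) = √121 = 11
|BC| = √((-8)² + (-6)²) = √100 = 10
|CD| = √((24)² + (7)²) = √625 = 25
|DE| = √((13)² + (0)²) = √169 = 13
|EF| = √((-6)² + (8)²) = √100 = 10
|FA| = √((-12)² + (-9)²) = √225 = 15
Perimeter = 11 + 10 + 25 + 13 + 10 + 15 = 84.

84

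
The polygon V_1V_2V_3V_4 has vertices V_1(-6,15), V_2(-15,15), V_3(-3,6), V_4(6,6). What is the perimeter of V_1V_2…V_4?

|V_1V_2| = √((-9)² + (0)²) = √81 = 9
|V_2V_3| = √((12)² + (-9)²) = √225 = 15
|V_3V_4| = √((9)² + (0)²) = √81 = 9
|V_4V_1| = √((-12)² + (9)²) = √225 = 15
Perimeter = 9 + 15 + 9 + 15 = 48.

48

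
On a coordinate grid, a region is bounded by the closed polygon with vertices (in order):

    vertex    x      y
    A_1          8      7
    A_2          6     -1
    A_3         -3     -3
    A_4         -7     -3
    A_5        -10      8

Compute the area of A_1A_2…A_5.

151.5

Apply Gauss's area formula: 2A = Σ (x_i·y_{i+1} − x_{i+1}·y_i), indices taken mod 5.
Σ = (-50) + (-21) + (-12) + (-86) + (-134) = -303
Area = |Σ|/2 = 151.5.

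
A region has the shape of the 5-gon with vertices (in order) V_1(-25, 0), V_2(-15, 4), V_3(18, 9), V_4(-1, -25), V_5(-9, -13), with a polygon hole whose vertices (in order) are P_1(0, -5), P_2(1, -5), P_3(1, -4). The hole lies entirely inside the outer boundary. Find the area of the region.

642

Outer boundary:
Apply the shoelace formula: 2A = Σ (x_i·y_{i+1} − x_{i+1}·y_i), indices taken mod 5.
Cross-terms: -100, -207, -441, -212, -325  ⇒  Σ = -1285
Area = |Σ|/2 = 642.5.
Hole:
Apply the surveyor's formula: 2A = Σ (x_i·y_{i+1} − x_{i+1}·y_i), indices taken mod 3.
Σ = (5) + (1) + (-5) = 1
Area = |Σ|/2 = 0.5.
Net area = 642.5 − 0.5 = 642.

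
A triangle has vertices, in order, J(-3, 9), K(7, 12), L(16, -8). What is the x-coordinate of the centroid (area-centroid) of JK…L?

Apply the surveyor's formula. First the cross-terms c_i = x_i·y_{i+1} − x_{i+1}·y_i:
  -99, -248, 120  ⇒  2A = -227, A = -113.5.
Then Σ (x_i + x_{i+1})·c_i = -4540, so x̄ = -4540 / (6·(-113.5)) = 20/3.

20/3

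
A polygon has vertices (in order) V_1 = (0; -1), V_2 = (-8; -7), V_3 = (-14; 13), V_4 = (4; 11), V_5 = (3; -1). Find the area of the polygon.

228

Apply Gauss's area formula: 2A = Σ (x_i·y_{i+1} − x_{i+1}·y_i), indices taken mod 5.
Σ = (-8) + (-202) + (-206) + (-37) + (-3) = -456
Area = |Σ|/2 = 228.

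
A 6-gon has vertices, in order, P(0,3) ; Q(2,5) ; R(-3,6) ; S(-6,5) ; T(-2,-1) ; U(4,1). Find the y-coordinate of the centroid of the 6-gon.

74/27

Apply the surveyor's formula. First the cross-terms c_i = x_i·y_{i+1} − x_{i+1}·y_i:
  -6, 27, 21, 16, 2, 12  ⇒  2A = 72, A = 36.
Then Σ (y_i + y_{i+1})·c_i = 592, so ȳ = 592 / (6·36) = 74/27.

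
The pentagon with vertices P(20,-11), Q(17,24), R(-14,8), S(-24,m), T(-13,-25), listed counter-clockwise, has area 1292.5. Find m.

-11

The doubled signed area Σ (x_i y_{i+1} − x_{i+1} y_i) is linear in m.
With m=0 it equals 2574; the coefficient of m is -1 (from the two edges through S).
So -1·m + 2574 = 2·1292.5 = 2585 ⇒ m = -11.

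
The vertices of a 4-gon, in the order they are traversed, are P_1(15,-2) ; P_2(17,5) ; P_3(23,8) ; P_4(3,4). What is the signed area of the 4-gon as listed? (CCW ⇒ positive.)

66

Σ = (109) + (21) + (68) + (-66) = 132
Signed area = Σ/2 = 66 (positive ⇒ counter-clockwise traversal).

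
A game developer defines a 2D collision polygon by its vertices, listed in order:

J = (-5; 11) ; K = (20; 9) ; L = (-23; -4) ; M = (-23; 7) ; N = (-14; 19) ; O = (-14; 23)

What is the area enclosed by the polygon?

Σ = (-265) + (127) + (-253) + (-339) + (-56) + (-39) = -825
Area = |Σ|/2 = 412.5.

412.5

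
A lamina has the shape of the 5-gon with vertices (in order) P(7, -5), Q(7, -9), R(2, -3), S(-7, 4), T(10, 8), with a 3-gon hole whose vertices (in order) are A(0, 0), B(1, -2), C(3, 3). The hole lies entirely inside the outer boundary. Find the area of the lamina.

118.5

Outer boundary:
Apply the shoelace formula: 2A = Σ (x_i·y_{i+1} − x_{i+1}·y_i), indices taken mod 5.
Σ = (-28) + (-3) + (-13) + (-96) + (-106) = -246
Area = |Σ|/2 = 123.
Hole:
Apply the surveyor's formula: 2A = Σ (x_i·y_{i+1} − x_{i+1}·y_i), indices taken mod 3.
Σ = (0) + (9) + (0) = 9
Area = |Σ|/2 = 4.5.
Net area = 123 − 4.5 = 118.5.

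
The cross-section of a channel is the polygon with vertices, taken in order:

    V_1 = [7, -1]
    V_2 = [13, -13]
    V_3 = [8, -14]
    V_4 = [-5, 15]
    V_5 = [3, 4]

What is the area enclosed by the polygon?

101

Σ = (-78) + (-78) + (50) + (-65) + (-31) = -202
Area = |Σ|/2 = 101.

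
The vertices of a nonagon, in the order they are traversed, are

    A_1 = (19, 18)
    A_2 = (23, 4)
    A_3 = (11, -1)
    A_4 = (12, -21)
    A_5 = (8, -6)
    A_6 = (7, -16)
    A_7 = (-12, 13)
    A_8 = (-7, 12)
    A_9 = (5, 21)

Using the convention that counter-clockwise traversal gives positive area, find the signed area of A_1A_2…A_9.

-642

Apply the shoelace (surveyor's) formula: 2A = Σ (x_i·y_{i+1} − x_{i+1}·y_i), indices taken mod 9.
Σ = (-338) + (-67) + (-219) + (96) + (-86) + (-101) + (-53) + (-207) + (-309) = -1284
Signed area = Σ/2 = -642 (negative ⇒ clockwise traversal).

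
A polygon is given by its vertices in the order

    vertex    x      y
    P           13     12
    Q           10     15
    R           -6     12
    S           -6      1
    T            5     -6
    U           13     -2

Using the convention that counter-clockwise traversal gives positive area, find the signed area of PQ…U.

Apply the shoelace (surveyor's) formula: 2A = Σ (x_i·y_{i+1} − x_{i+1}·y_i), indices taken mod 6.
Σ = (75) + (210) + (66) + (31) + (68) + (182) = 632
Signed area = Σ/2 = 316 (positive ⇒ counter-clockwise traversal).

316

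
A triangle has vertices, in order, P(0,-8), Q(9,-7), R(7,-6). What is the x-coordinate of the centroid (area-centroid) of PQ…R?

Apply the shoelace (surveyor's) formula. First the cross-terms c_i = x_i·y_{i+1} − x_{i+1}·y_i:
  72, -5, -56  ⇒  2A = 11, A = 5.5.
Then Σ (x_i + x_{i+1})·c_i = 176, so x̄ = 176 / (6·5.5) = 16/3.

16/3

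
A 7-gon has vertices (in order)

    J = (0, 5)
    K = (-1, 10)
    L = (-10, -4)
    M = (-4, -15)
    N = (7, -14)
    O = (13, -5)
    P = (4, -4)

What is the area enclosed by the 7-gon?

269.5

Σ = (5) + (104) + (134) + (161) + (147) + (-32) + (20) = 539
Area = |Σ|/2 = 269.5.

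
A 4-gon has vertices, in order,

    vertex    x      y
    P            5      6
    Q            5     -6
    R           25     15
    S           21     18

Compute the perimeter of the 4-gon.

|PQ| = √((0)² + (-12)²) = √144 = 12
|QR| = √((20)² + (21)²) = √841 = 29
|RS| = √((-4)² + (3)²) = √25 = 5
|SP| = √((-16)² + (-12)²) = √400 = 20
Perimeter = 12 + 29 + 5 + 20 = 66.

66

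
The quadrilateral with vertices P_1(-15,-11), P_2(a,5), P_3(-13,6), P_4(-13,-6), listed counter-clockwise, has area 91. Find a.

Write out the shoelace sum; only the two edges meeting at P_2 involve a:
2·Area = [((-15)·5 − a·(-11)) + (a·6 − (-13)·5)] + 209
       = 17·a + 199 = 182
⇒ a = -1.

-1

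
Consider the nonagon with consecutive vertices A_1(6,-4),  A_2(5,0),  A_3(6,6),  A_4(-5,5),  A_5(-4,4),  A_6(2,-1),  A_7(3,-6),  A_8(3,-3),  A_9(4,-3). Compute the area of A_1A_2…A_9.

55.5

Σ = (20) + (30) + (60) + (0) + (-4) + (-9) + (9) + (3) + (2) = 111
Area = |Σ|/2 = 55.5.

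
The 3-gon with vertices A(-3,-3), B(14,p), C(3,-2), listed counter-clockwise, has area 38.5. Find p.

-13

Write out the shoelace sum; only the two edges meeting at B involve p:
2·Area = [((-3)·p − 14·(-3)) + (14·(-2) − 3·p)] + -15
       = -6·p + -1 = 77
⇒ p = -13.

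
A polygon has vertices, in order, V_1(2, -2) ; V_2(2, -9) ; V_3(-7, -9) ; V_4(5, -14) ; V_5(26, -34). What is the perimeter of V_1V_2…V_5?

|V_1V_2| = √((0)² + (-7)²) = √49 = 7
|V_2V_3| = √((-9)² + (0)²) = √81 = 9
|V_3V_4| = √((12)² + (-5)²) = √169 = 13
|V_4V_5| = √((21)² + (-20)²) = √841 = 29
|V_5V_1| = √((-24)² + (32)²) = √1600 = 40
Perimeter = 7 + 9 + 13 + 29 + 40 = 98.

98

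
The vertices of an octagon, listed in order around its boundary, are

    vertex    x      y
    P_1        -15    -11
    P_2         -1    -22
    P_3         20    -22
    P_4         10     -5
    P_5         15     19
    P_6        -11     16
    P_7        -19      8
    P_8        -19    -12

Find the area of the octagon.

Apply Gauss's area formula: 2A = Σ (x_i·y_{i+1} − x_{i+1}·y_i), indices taken mod 8.
P_1→P_2: (-15)(-22) − (-1)(-11) = 319
P_2→P_3: (-1)(-22) − (20)(-22) = 462
P_3→P_4: (20)(-5) − (10)(-22) = 120
P_4→P_5: (10)(19) − (15)(-5) = 265
P_5→P_6: (15)(16) − (-11)(19) = 449
P_6→P_7: (-11)(8) − (-19)(16) = 216
P_7→P_8: (-19)(-12) − (-19)(8) = 380
P_8→P_1: (-19)(-11) − (-15)(-12) = 29
Σ = 2240
Area = |Σ|/2 = 1120.

1120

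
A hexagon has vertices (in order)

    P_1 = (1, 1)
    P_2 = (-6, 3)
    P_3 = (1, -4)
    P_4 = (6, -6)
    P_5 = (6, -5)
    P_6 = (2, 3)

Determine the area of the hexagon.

Apply the shoelace (surveyor's) formula: 2A = Σ (x_i·y_{i+1} − x_{i+1}·y_i), indices taken mod 6.
Cross-terms: 9, 21, 18, 6, 28, -1  ⇒  Σ = 81
Area = |Σ|/2 = 40.5.

40.5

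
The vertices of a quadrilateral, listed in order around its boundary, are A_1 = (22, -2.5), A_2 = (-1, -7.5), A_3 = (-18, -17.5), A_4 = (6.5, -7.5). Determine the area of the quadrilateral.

Cross-terms: -167.5, -117.5, 248.75, 148.75  ⇒  Σ = 112.5
Area = |Σ|/2 = 56.25.

56.25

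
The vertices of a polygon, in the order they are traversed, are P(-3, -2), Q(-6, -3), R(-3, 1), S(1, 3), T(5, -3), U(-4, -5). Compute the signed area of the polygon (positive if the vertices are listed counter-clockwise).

Apply Gauss's area formula: 2A = Σ (x_i·y_{i+1} − x_{i+1}·y_i), indices taken mod 6.
Σ = (-3) + (-15) + (-10) + (-18) + (-37) + (-7) = -90
Signed area = Σ/2 = -45 (negative ⇒ clockwise traversal).

-45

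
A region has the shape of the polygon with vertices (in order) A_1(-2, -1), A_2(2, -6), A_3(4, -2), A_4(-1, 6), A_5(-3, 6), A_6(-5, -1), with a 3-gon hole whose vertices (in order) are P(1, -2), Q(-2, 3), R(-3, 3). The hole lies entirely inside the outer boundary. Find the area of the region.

49.5

Outer boundary:
Σ = (14) + (20) + (22) + (12) + (33) + (3) = 104
Area = |Σ|/2 = 52.
Hole:
Apply the shoelace formula: 2A = Σ (x_i·y_{i+1} − x_{i+1}·y_i), indices taken mod 3.
Σ = (-1) + (3) + (3) = 5
Area = |Σ|/2 = 2.5.
Net area = 52 − 2.5 = 49.5.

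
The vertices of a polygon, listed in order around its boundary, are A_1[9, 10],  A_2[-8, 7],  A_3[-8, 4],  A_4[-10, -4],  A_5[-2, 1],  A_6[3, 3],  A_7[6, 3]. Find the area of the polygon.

Apply Gauss's area formula: 2A = Σ (x_i·y_{i+1} − x_{i+1}·y_i), indices taken mod 7.
A_1→A_2: (9)(7) − (-8)(10) = 143
A_2→A_3: (-8)(4) − (-8)(7) = 24
A_3→A_4: (-8)(-4) − (-10)(4) = 72
A_4→A_5: (-10)(1) − (-2)(-4) = -18
A_5→A_6: (-2)(3) − (3)(1) = -9
A_6→A_7: (3)(3) − (6)(3) = -9
A_7→A_1: (6)(10) − (9)(3) = 33
Σ = 236
Area = |Σ|/2 = 118.

118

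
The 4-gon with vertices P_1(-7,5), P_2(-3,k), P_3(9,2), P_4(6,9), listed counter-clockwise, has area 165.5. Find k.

-10

The doubled signed area Σ (x_i y_{i+1} − x_{i+1} y_i) is linear in k.
With k=0 it equals 171; the coefficient of k is -16 (from the two edges through P_2).
So -16·k + 171 = 2·165.5 = 331 ⇒ k = -10.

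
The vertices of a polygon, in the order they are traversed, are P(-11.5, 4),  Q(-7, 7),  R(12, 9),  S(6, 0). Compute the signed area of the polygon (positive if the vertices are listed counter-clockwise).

Apply the surveyor's formula: 2A = Σ (x_i·y_{i+1} − x_{i+1}·y_i), indices taken mod 4.
Σ = (-52.5) + (-147) + (-54) + (24) = -229.5
Signed area = Σ/2 = -114.75 (negative ⇒ clockwise traversal).

-114.75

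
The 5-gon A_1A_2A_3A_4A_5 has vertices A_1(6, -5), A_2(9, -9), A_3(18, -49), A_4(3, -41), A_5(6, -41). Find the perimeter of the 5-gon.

|A_1A_2| = √((3)² + (-4)²) = √25 = 5
|A_2A_3| = √((9)² + (-40)²) = √1681 = 41
|A_3A_4| = √((-15)² + (8)²) = √289 = 17
|A_4A_5| = √((3)² + (0)²) = √9 = 3
|A_5A_1| = √((0)² + (36)²) = √1296 = 36
Perimeter = 5 + 41 + 17 + 3 + 36 = 102.

102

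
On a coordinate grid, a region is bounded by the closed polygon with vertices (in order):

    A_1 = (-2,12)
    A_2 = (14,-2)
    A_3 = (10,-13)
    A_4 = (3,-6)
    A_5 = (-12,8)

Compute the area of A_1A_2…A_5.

261.5

Σ = (-164) + (-162) + (-21) + (-48) + (-128) = -523
Area = |Σ|/2 = 261.5.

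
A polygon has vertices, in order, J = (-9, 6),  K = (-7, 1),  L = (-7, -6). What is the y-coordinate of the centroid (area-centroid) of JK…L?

Apply the shoelace (surveyor's) formula. First the cross-terms c_i = x_i·y_{i+1} − x_{i+1}·y_i:
  33, 49, -96  ⇒  2A = -14, A = -7.
Then Σ (y_i + y_{i+1})·c_i = -14, so ȳ = -14 / (6·(-7)) = 1/3.

1/3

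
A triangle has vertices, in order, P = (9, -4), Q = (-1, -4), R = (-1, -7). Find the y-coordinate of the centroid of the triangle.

-5

Apply the surveyor's formula. First the cross-terms c_i = x_i·y_{i+1} − x_{i+1}·y_i:
  -40, 3, 67  ⇒  2A = 30, A = 15.
Then Σ (y_i + y_{i+1})·c_i = -450, so ȳ = -450 / (6·15) = -5.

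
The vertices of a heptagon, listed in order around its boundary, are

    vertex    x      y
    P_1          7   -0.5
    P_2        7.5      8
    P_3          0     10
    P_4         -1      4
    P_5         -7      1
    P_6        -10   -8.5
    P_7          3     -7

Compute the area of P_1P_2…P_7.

192.125

Apply the surveyor's formula: 2A = Σ (x_i·y_{i+1} − x_{i+1}·y_i), indices taken mod 7.
Σ = (59.75) + (75) + (10) + (27) + (69.5) + (95.5) + (47.5) = 384.25
Area = |Σ|/2 = 192.125.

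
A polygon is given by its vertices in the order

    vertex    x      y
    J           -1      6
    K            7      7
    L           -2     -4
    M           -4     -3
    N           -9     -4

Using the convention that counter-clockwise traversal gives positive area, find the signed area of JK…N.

Σ = (-49) + (-14) + (-10) + (-11) + (-58) = -142
Signed area = Σ/2 = -71 (negative ⇒ clockwise traversal).

-71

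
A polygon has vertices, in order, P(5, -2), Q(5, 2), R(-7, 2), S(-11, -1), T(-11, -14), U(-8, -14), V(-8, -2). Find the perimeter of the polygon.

|PQ| = √((0)² + (4)²) = √16 = 4
|QR| = √((-12)² + (0)²) = √144 = 12
|RS| = √((-4)² + (-3)²) = √25 = 5
|ST| = √((0)² + (-13)²) = √169 = 13
|TU| = √((3)² + (0)²) = √9 = 3
|UV| = √((0)² + (12)²) = √144 = 12
|VP| = √((13)² + (0)²) = √169 = 13
Perimeter = 4 + 12 + 5 + 13 + 3 + 12 + 13 = 62.

62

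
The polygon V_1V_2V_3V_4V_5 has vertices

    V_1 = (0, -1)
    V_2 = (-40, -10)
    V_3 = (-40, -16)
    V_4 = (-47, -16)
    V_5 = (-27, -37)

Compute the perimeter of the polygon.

|V_1V_2| = √((-40)² + (-9)²) = √1681 = 41
|V_2V_3| = √((0)² + (-6)²) = √36 = 6
|V_3V_4| = √((-7)² + (0)²) = √49 = 7
|V_4V_5| = √((20)² + (-21)²) = √841 = 29
|V_5V_1| = √((27)² + (36)²) = √2025 = 45
Perimeter = 41 + 6 + 7 + 29 + 45 = 128.

128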